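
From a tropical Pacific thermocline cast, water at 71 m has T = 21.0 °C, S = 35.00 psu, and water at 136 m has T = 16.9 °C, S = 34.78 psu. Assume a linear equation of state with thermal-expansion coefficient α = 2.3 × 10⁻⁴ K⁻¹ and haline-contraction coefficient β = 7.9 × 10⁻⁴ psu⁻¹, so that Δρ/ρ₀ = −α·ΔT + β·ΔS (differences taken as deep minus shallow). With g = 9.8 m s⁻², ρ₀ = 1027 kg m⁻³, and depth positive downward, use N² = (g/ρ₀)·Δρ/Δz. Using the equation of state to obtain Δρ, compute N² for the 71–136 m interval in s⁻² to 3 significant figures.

1.16 × 10⁻⁴ s⁻²

ΔT = -4.1 K, ΔS = -0.22 psu (deep − shallow).
Δρ/ρ₀ = −αΔT + βΔS = 9.43 × 10⁻⁴ − 1.738 × 10⁻⁴ = 7.692 × 10⁻⁴, so Δρ ≈ 0.7900 kg m⁻³.
N² = (g/ρ₀)·Δρ/Δz = g·(Δρ/ρ₀)/Δz = 9.8 × 7.692 × 10⁻⁴ / 65 = 1.1597 × 10⁻⁴ s⁻² ≈ 1.16 × 10⁻⁴ s⁻².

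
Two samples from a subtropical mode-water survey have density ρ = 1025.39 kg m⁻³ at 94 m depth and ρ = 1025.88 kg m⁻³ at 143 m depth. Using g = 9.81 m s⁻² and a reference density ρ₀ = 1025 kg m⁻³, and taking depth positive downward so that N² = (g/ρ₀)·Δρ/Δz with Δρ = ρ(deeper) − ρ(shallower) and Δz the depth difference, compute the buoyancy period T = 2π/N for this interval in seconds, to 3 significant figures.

Δρ = 1025.88 − 1025.39 = 0.49 kg m⁻³ over Δz = 143 − 94 = 49 m.
N² = (9.81/1025) × (0.49/49) = 9.5707 × 10⁻⁵ s⁻².
N = √(9.5707 × 10⁻⁵) = 9.7830 × 10⁻³ rad s⁻¹, so T = 2π/N = 642.26 s ≈ 642 s.

642 s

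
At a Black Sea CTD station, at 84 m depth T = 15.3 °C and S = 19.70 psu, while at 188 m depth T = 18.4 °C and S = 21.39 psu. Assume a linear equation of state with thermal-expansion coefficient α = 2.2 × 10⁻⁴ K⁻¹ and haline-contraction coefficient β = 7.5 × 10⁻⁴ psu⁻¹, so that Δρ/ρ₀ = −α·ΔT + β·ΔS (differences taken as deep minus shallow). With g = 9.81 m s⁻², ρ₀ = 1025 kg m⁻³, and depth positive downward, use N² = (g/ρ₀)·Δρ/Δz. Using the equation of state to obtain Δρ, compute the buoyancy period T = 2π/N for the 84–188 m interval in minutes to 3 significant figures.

14.1 min

ΔT = +3.1 K, ΔS = +1.69 psu (deep − shallow).
Δρ/ρ₀ = −αΔT + βΔS = -6.82 × 10⁻⁴ + 1.2675 × 10⁻³ = 5.855 × 10⁻⁴, so Δρ ≈ 0.6001 kg m⁻³.
N² = (g/ρ₀)·Δρ/Δz = g·(Δρ/ρ₀)/Δz = 9.81 × 5.855 × 10⁻⁴ / 104 = 5.5228 × 10⁻⁵ s⁻².
N = √(5.5228 × 10⁻⁵) = 7.4316 × 10⁻³ rad s⁻¹ → T = 2π/N = 845.47 s = 14.091 min ≈ 14.1 min.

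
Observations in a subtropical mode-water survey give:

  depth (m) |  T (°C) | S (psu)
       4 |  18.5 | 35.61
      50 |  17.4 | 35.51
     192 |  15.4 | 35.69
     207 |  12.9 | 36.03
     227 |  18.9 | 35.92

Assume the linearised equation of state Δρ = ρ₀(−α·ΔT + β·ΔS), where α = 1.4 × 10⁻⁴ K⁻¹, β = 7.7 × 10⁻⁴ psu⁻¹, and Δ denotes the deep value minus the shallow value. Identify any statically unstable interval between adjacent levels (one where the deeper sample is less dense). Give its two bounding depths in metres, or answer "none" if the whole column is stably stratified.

207–227 m

Evaluate Δρ/ρ₀ = −αΔT + βΔS across each adjacent pair:
  4–50 m: −αΔT+βΔS = −(1.4 × 10⁻⁴)(-1.1)+(7.7 × 10⁻⁴)(-0.10) = 7.7 × 10⁻⁵ → stable
  50–192 m: −αΔT+βΔS = −(1.4 × 10⁻⁴)(-2.0)+(7.7 × 10⁻⁴)(+0.18) = 4.2 × 10⁻⁴ → stable
  192–207 m: −αΔT+βΔS = −(1.4 × 10⁻⁴)(-2.5)+(7.7 × 10⁻⁴)(+0.34) = 6.1 × 10⁻⁴ → stable
  207–227 m: −αΔT+βΔS = −(1.4 × 10⁻⁴)(+6.0)+(7.7 × 10⁻⁴)(-0.11) = -9.2 × 10⁻⁴ → UNSTABLE
The 207–227 m interval has Δρ < 0: lighter water underlies denser water.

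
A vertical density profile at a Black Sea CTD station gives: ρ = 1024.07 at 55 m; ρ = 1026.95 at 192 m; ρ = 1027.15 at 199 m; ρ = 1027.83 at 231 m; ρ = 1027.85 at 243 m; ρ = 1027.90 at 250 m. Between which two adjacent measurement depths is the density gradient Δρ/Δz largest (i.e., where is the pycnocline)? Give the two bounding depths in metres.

192–199 m

Compute the density gradient over each adjacent pair:
  55–192 m: Δρ/Δz = 2.88/137 = 0.021 kg m⁻⁴
  192–199 m: Δρ/Δz = 0.20/7 = 0.029 kg m⁻⁴
  199–231 m: Δρ/Δz = 0.68/32 = 0.021 kg m⁻⁴
  231–243 m: Δρ/Δz = 0.02/12 = 1.7 × 10⁻³ kg m⁻⁴
  243–250 m: Δρ/Δz = 0.05/7 = 7.1 × 10⁻³ kg m⁻⁴
The largest gradient is in the 192–199 m interval — the pycnocline.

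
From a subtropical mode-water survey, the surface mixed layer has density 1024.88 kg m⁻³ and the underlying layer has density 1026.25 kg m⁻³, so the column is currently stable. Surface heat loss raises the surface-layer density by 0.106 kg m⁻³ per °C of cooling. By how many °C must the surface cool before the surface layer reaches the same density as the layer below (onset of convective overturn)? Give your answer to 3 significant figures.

12.9 °C

Density deficit of the surface layer: 1026.25 − 1024.88 = 1.37 kg m⁻³.
Required change = 1.37 / 0.106 = 12.9 °C.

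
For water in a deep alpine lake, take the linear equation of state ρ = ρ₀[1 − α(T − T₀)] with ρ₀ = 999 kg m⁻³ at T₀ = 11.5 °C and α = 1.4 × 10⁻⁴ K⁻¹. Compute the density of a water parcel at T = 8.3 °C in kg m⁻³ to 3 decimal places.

T − T₀ = -3.2 K.
Bracket = 1 − α·(-3.2) = 1 + (4.48 × 10⁻⁴) = 1.0004480.
ρ = 999 × 1.0004480 = 999.448 kg m⁻³.

999.448 kg m⁻³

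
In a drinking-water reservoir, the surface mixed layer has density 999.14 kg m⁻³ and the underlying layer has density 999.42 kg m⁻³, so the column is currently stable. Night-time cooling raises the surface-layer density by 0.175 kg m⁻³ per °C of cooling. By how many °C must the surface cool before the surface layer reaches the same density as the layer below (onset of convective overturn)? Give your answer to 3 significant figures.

1.60 °C

Density deficit of the surface layer: 999.42 − 999.14 = 0.28 kg m⁻³.
Required change = 0.28 / 0.175 = 1.60 °C.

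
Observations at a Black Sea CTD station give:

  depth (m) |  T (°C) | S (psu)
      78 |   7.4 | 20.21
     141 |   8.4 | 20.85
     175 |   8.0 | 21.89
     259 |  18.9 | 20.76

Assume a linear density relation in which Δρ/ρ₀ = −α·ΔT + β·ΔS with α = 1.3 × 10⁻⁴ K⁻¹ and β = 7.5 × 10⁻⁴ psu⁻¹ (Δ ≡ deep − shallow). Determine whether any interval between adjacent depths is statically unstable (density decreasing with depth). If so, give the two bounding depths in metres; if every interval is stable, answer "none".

175–259 m

Evaluate Δρ/ρ₀ = −αΔT + βΔS across each adjacent pair:
  78–141 m: −αΔT+βΔS = −(1.3 × 10⁻⁴)(+1.0)+(7.5 × 10⁻⁴)(+0.64) = 3.5 × 10⁻⁴ → stable
  141–175 m: −αΔT+βΔS = −(1.3 × 10⁻⁴)(-0.4)+(7.5 × 10⁻⁴)(+1.04) = 8.3 × 10⁻⁴ → stable
  175–259 m: −αΔT+βΔS = −(1.3 × 10⁻⁴)(+10.9)+(7.5 × 10⁻⁴)(-1.13) = -2.3 × 10⁻³ → UNSTABLE
The 175–259 m interval has Δρ < 0: lighter water underlies denser water.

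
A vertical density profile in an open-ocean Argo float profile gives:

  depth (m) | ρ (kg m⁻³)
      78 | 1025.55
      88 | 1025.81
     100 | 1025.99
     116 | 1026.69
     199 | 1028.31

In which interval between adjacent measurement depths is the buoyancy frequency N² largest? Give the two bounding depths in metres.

Compute the density gradient over each adjacent pair:
  78–88 m: Δρ/Δz = 0.26/10 = 0.026 kg m⁻⁴
  88–100 m: Δρ/Δz = 0.18/12 = 0.015 kg m⁻⁴
  100–116 m: Δρ/Δz = 0.70/16 = 0.044 kg m⁻⁴
  116–199 m: Δρ/Δz = 1.62/83 = 0.020 kg m⁻⁴
The largest gradient is in the 100–116 m interval — the pycnocline.

100–116 m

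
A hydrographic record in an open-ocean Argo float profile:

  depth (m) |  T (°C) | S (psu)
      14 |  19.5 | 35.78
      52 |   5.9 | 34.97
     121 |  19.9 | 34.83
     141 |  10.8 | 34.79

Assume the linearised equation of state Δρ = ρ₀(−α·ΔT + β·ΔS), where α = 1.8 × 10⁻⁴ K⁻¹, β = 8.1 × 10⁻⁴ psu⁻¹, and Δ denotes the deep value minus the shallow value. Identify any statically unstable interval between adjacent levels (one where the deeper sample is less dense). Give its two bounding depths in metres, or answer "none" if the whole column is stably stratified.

Evaluate Δρ/ρ₀ = −αΔT + βΔS across each adjacent pair:
  14–52 m: −αΔT+βΔS = −(1.8 × 10⁻⁴)(-13.6)+(8.1 × 10⁻⁴)(-0.81) = 1.8 × 10⁻³ → stable
  52–121 m: −αΔT+βΔS = −(1.8 × 10⁻⁴)(+14.0)+(8.1 × 10⁻⁴)(-0.14) = -2.6 × 10⁻³ → UNSTABLE
  121–141 m: −αΔT+βΔS = −(1.8 × 10⁻⁴)(-9.1)+(8.1 × 10⁻⁴)(-0.04) = 1.6 × 10⁻³ → stable
The 52–121 m interval has Δρ < 0: lighter water underlies denser water.

52–121 m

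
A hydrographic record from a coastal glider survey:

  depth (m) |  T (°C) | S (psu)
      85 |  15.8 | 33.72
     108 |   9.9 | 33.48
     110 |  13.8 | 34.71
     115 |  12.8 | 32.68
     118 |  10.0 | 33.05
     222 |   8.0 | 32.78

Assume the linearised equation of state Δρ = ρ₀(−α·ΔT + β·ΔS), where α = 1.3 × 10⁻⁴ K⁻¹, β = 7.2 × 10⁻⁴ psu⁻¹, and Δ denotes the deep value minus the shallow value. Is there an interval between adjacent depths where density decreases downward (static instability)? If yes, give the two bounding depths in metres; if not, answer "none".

Evaluate Δρ/ρ₀ = −αΔT + βΔS across each adjacent pair:
  85–108 m: −αΔT+βΔS = −(1.3 × 10⁻⁴)(-5.9)+(7.2 × 10⁻⁴)(-0.24) = 5.9 × 10⁻⁴ → stable
  108–110 m: −αΔT+βΔS = −(1.3 × 10⁻⁴)(+3.9)+(7.2 × 10⁻⁴)(+1.23) = 3.8 × 10⁻⁴ → stable
  110–115 m: −αΔT+βΔS = −(1.3 × 10⁻⁴)(-1.0)+(7.2 × 10⁻⁴)(-2.03) = -1.3 × 10⁻³ → UNSTABLE
  115–118 m: −αΔT+βΔS = −(1.3 × 10⁻⁴)(-2.8)+(7.2 × 10⁻⁴)(+0.37) = 6.3 × 10⁻⁴ → stable
  118–222 m: −αΔT+βΔS = −(1.3 × 10⁻⁴)(-2.0)+(7.2 × 10⁻⁴)(-0.27) = 6.6 × 10⁻⁵ → stable
The 110–115 m interval has Δρ < 0: lighter water underlies denser water.

110–115 m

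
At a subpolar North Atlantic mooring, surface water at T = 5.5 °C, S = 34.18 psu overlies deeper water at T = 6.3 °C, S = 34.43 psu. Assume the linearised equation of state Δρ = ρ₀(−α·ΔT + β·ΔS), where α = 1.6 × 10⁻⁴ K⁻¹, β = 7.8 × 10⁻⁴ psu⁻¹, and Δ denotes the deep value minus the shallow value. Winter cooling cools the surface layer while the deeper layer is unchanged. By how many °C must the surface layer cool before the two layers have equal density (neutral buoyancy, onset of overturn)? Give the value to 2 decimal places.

Neutral buoyancy requires Δρ = 0, i.e. −α(T_deep − T_surf′) + β(S_deep − S_surf) = 0.
T_surf′ = T_deep − (β/α)·ΔS = 6.3 − (7.8 × 10⁻⁴/1.6 × 10⁻⁴)·(+0.25) = 5.0812 °C.
Cooling required: 5.5 − (5.0812) = 0.4188 °C.

0.42 °C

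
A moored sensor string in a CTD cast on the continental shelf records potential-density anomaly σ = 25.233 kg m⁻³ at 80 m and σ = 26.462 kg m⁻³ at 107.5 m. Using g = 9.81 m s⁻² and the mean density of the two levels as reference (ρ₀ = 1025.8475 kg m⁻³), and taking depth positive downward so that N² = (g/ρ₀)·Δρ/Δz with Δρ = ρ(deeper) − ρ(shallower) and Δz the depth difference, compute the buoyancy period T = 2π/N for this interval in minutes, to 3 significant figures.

Δρ = 1026.462 − 1025.233 = 1.229 kg m⁻³ over Δz = 107.5 − 80 = 27.5 m.
N² = (9.81/1025.8475) × (1.229/27.5) = 4.2737 × 10⁻⁴ s⁻².
N = √(4.2737 × 10⁻⁴) = 0.020673 rad s⁻¹, so T = 2π/N = 303.93 s = 5.0655 min ≈ 5.07 min.
Since Δρ > 0 the layer is stably stratified.

5.07 min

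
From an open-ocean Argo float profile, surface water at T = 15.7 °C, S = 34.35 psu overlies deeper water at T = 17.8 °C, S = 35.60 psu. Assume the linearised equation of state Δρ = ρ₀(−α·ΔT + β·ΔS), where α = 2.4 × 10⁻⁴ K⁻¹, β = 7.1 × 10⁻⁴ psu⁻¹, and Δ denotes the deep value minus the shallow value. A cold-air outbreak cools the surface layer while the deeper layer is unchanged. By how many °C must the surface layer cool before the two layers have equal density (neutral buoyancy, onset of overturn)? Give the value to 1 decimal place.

Neutral buoyancy requires Δρ = 0, i.e. −α(T_deep − T_surf′) + β(S_deep − S_surf) = 0.
T_surf′ = T_deep − (β/α)·ΔS = 17.8 − (7.1 × 10⁻⁴/2.4 × 10⁻⁴)·(+1.25) = 14.102 °C.
Cooling required: 15.7 − (14.102) = 1.598 °C.

1.6 °C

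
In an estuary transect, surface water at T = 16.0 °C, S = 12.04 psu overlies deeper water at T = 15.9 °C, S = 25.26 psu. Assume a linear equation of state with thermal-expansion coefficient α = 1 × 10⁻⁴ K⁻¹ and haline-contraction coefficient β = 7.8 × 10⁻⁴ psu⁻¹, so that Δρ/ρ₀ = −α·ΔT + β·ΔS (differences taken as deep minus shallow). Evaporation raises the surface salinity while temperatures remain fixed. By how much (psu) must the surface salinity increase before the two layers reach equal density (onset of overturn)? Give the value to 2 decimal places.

Neutral buoyancy requires −α(T_deep − T_surf) + β(S_deep − S_surf′) = 0.
S_surf′ = S_deep − (α/β)·ΔT = 25.26 − (1 × 10⁻⁴/7.8 × 10⁻⁴)·(-0.1) = 25.2728 psu.
Increase required: 25.2728 − 12.04 = 13.2328 psu.

13.23 psu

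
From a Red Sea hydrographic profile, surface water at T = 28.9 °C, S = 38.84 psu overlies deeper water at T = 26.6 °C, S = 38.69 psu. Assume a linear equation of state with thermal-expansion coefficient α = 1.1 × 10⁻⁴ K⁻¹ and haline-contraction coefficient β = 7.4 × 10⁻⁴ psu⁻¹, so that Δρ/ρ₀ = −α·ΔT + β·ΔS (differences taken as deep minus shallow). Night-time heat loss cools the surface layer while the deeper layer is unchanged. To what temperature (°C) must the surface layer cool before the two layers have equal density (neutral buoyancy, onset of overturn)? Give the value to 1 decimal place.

27.6 °C

Neutral buoyancy requires Δρ = 0, i.e. −α(T_deep − T_surf′) + β(S_deep − S_surf) = 0.
T_surf′ = T_deep − (β/α)·ΔS = 26.6 − (7.4 × 10⁻⁴/1.1 × 10⁻⁴)·(-0.15) = 27.609 °C.
Cooling required: 28.9 − (27.609) = 1.291 °C.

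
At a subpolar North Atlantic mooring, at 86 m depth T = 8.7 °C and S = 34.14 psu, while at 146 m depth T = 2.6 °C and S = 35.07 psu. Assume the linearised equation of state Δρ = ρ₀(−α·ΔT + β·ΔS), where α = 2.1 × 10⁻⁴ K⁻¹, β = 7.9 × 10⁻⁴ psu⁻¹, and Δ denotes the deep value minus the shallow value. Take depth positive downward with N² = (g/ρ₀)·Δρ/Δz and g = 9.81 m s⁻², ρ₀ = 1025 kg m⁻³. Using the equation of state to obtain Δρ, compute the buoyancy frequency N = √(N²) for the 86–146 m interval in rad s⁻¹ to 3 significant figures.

ΔT = -6.1 K, ΔS = +0.93 psu (deep − shallow).
Δρ/ρ₀ = −αΔT + βΔS = 1.281 × 10⁻³ + 7.347 × 10⁻⁴ = 2.0157 × 10⁻³, so Δρ ≈ 2.066 kg m⁻³.
N² = (g/ρ₀)·Δρ/Δz = g·(Δρ/ρ₀)/Δz = 9.81 × 2.0157 × 10⁻³ / 60 = 3.2957 × 10⁻⁴ s⁻².
N = √(3.2957 × 10⁻⁴) = 0.018154 rad s⁻¹ ≈ 0.0182 rad s⁻¹.

0.0182 rad s⁻¹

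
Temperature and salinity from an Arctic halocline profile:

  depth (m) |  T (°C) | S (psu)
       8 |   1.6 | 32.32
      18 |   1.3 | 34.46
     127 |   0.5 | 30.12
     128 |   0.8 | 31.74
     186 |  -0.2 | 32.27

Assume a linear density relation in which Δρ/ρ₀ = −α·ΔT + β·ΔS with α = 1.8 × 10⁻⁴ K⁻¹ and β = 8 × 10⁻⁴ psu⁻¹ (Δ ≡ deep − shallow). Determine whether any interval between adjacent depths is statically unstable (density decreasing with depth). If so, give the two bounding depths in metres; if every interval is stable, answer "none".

18–127 m

Evaluate Δρ/ρ₀ = −αΔT + βΔS across each adjacent pair:
  8–18 m: −αΔT+βΔS = −(1.8 × 10⁻⁴)(-0.3)+(8 × 10⁻⁴)(+2.14) = 1.8 × 10⁻³ → stable
  18–127 m: −αΔT+βΔS = −(1.8 × 10⁻⁴)(-0.8)+(8 × 10⁻⁴)(-4.34) = -3.3 × 10⁻³ → UNSTABLE
  127–128 m: −αΔT+βΔS = −(1.8 × 10⁻⁴)(+0.3)+(8 × 10⁻⁴)(+1.62) = 1.2 × 10⁻³ → stable
  128–186 m: −αΔT+βΔS = −(1.8 × 10⁻⁴)(-1.0)+(8 × 10⁻⁴)(+0.53) = 6.0 × 10⁻⁴ → stable
The 18–127 m interval has Δρ < 0: lighter water underlies denser water.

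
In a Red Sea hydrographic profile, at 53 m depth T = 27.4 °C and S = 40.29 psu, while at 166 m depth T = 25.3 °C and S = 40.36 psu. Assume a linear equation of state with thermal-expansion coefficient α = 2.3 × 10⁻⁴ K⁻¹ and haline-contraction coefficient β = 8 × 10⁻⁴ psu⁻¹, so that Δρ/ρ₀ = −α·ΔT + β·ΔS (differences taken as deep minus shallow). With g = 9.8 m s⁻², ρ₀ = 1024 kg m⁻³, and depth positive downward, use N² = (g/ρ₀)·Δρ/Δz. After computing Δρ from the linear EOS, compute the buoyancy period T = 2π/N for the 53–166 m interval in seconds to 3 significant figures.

ΔT = -2.1 K, ΔS = +0.07 psu (deep − shallow).
Δρ/ρ₀ = −αΔT + βΔS = 4.83 × 10⁻⁴ + 5.60 × 10⁻⁵ = 5.39 × 10⁻⁴, so Δρ ≈ 0.5519 kg m⁻³.
N² = (g/ρ₀)·Δρ/Δz = g·(Δρ/ρ₀)/Δz = 9.8 × 5.39 × 10⁻⁴ / 113 = 4.6745 × 10⁻⁵ s⁻².
N = √(4.6745 × 10⁻⁵) = 6.8370 × 10⁻³ rad s⁻¹ → T = 2π/N = 919.00 s ≈ 919 s.

919 s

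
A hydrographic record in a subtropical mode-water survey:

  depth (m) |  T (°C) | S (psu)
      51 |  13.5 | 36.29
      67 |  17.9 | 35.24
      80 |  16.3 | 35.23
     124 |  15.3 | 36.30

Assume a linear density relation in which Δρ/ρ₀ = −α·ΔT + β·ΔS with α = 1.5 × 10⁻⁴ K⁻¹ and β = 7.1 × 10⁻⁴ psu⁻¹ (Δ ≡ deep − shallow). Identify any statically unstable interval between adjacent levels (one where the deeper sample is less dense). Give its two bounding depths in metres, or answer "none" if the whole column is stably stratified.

51–67 m

Evaluate Δρ/ρ₀ = −αΔT + βΔS across each adjacent pair:
  51–67 m: −αΔT+βΔS = −(1.5 × 10⁻⁴)(+4.4)+(7.1 × 10⁻⁴)(-1.05) = -1.4 × 10⁻³ → UNSTABLE
  67–80 m: −αΔT+βΔS = −(1.5 × 10⁻⁴)(-1.6)+(7.1 × 10⁻⁴)(-0.01) = 2.3 × 10⁻⁴ → stable
  80–124 m: −αΔT+βΔS = −(1.5 × 10⁻⁴)(-1.0)+(7.1 × 10⁻⁴)(+1.07) = 9.1 × 10⁻⁴ → stable
The 51–67 m interval has Δρ < 0: lighter water underlies denser water.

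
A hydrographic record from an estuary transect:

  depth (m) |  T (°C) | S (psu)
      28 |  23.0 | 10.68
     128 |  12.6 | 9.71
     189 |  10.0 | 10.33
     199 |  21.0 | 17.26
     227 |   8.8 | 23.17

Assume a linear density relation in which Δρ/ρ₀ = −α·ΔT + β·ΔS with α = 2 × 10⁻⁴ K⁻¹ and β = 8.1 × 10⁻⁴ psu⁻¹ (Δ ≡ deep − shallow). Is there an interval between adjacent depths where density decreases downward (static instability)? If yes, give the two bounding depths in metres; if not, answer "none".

Evaluate Δρ/ρ₀ = −αΔT + βΔS across each adjacent pair:
  28–128 m: −αΔT+βΔS = −(2 × 10⁻⁴)(-10.4)+(8.1 × 10⁻⁴)(-0.97) = 1.3 × 10⁻³ → stable
  128–189 m: −αΔT+βΔS = −(2 × 10⁻⁴)(-2.6)+(8.1 × 10⁻⁴)(+0.62) = 1.0 × 10⁻³ → stable
  189–199 m: −αΔT+βΔS = −(2 × 10⁻⁴)(+11.0)+(8.1 × 10⁻⁴)(+6.93) = 3.4 × 10⁻³ → stable
  199–227 m: −αΔT+βΔS = −(2 × 10⁻⁴)(-12.2)+(8.1 × 10⁻⁴)(+5.91) = 7.2 × 10⁻³ → stable
Every interval has Δρ > 0: the column is stably stratified throughout.

none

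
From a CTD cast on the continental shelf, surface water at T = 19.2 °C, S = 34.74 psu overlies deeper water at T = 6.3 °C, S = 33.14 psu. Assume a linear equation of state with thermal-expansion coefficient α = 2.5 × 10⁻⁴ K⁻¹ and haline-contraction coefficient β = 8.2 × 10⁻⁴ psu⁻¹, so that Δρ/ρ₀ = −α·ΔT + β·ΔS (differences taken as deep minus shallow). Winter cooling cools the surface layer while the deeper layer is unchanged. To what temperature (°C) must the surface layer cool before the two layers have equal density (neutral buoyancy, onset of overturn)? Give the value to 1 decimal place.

11.5 °C

Neutral buoyancy requires Δρ = 0, i.e. −α(T_deep − T_surf′) + β(S_deep − S_surf) = 0.
T_surf′ = T_deep − (β/α)·ΔS = 6.3 − (8.2 × 10⁻⁴/2.5 × 10⁻⁴)·(-1.60) = 11.548 °C.
Cooling required: 19.2 − (11.548) = 7.652 °C.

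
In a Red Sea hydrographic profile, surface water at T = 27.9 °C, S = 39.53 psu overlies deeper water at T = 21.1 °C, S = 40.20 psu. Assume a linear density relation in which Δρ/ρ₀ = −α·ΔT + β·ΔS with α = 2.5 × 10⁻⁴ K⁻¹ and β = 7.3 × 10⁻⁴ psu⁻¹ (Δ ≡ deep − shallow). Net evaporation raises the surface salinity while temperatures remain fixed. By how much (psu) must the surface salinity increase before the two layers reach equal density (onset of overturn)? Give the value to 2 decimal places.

3.00 psu

Neutral buoyancy requires −α(T_deep − T_surf) + β(S_deep − S_surf′) = 0.
S_surf′ = S_deep − (α/β)·ΔT = 40.20 − (2.5 × 10⁻⁴/7.3 × 10⁻⁴)·(-6.8) = 42.5288 psu.
Increase required: 42.5288 − 39.53 = 2.9988 psu.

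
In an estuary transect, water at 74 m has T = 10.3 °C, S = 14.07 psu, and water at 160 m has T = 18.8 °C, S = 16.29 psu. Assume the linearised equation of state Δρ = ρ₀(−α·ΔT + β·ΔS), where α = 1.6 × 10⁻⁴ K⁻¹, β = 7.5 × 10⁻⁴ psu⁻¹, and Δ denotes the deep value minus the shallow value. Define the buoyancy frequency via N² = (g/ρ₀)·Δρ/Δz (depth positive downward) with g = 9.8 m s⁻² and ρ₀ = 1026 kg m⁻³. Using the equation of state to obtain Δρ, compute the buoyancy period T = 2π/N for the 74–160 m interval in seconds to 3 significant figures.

ΔT = +8.5 K, ΔS = +2.22 psu (deep − shallow).
Δρ/ρ₀ = −αΔT + βΔS = -1.36 × 10⁻³ + 1.665 × 10⁻³ = 3.05 × 10⁻⁴, so Δρ ≈ 0.3129 kg m⁻³.
N² = (g/ρ₀)·Δρ/Δz = g·(Δρ/ρ₀)/Δz = 9.8 × 3.05 × 10⁻⁴ / 86 = 3.4756 × 10⁻⁵ s⁻².
N = √(3.4756 × 10⁻⁵) = 5.8954 × 10⁻³ rad s⁻¹ → T = 2π/N = 1.0658 × 10³ s ≈ 1.07 × 10³ s.

1.07 × 10³ s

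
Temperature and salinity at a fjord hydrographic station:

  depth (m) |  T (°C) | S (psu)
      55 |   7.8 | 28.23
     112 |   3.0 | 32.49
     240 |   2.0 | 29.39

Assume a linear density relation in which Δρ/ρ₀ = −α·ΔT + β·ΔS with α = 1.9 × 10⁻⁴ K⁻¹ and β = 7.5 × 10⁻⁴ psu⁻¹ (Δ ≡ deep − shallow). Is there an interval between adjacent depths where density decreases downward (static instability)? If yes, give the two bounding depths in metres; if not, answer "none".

112–240 m

Evaluate Δρ/ρ₀ = −αΔT + βΔS across each adjacent pair:
  55–112 m: −αΔT+βΔS = −(1.9 × 10⁻⁴)(-4.8)+(7.5 × 10⁻⁴)(+4.26) = 4.1 × 10⁻³ → stable
  112–240 m: −αΔT+βΔS = −(1.9 × 10⁻⁴)(-1.0)+(7.5 × 10⁻⁴)(-3.10) = -2.1 × 10⁻³ → UNSTABLE
The 112–240 m interval has Δρ < 0: lighter water underlies denser water.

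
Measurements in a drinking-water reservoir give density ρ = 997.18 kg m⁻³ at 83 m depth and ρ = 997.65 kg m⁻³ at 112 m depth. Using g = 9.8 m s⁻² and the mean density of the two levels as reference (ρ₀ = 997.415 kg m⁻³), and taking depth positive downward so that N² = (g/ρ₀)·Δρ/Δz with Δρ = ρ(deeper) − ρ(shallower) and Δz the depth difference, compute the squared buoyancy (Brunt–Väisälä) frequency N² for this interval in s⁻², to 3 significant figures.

1.59 × 10⁻⁴ s⁻²

Δρ = 997.65 − 997.18 = 0.47 kg m⁻³ over Δz = 112 − 83 = 29 m.
N² = (9.8/997.415) × (0.47/29) = 1.5924 × 10⁻⁴ s⁻² ≈ 1.59 × 10⁻⁴ s⁻².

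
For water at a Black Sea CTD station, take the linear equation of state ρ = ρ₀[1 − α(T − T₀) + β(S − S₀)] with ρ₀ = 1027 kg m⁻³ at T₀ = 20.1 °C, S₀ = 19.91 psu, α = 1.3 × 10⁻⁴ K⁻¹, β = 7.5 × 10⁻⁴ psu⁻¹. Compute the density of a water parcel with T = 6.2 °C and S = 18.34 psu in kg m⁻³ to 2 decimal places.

1027.65 kg m⁻³

T − T₀ = -13.9 K, S − S₀ = -1.57 psu.
Bracket = 1 − α·(-13.9) + β·(-1.57) = 1 + (6.295 × 10⁻⁴) = 1.0006295.
ρ = 1027 × 1.0006295 = 1027.65 kg m⁻³.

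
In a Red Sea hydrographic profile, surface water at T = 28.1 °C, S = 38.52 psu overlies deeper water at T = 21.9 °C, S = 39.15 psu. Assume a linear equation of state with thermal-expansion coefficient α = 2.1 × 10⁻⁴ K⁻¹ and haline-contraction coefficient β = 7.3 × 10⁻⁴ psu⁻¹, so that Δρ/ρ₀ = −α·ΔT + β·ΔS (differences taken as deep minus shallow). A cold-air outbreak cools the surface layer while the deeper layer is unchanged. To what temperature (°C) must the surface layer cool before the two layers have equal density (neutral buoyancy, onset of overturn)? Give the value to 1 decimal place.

Neutral buoyancy requires Δρ = 0, i.e. −α(T_deep − T_surf′) + β(S_deep − S_surf) = 0.
T_surf′ = T_deep − (β/α)·ΔS = 21.9 − (7.3 × 10⁻⁴/2.1 × 10⁻⁴)·(+0.63) = 19.710 °C.
Cooling required: 28.1 − (19.710) = 8.390 °C.

19.7 °C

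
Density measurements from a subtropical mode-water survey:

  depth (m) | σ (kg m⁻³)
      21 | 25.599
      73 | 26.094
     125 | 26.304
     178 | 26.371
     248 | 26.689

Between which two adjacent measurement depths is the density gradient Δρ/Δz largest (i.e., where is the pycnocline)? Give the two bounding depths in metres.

21–73 m

Compute the density gradient over each adjacent pair:
  21–73 m: Δρ/Δz = 0.495/52 = 9.5 × 10⁻³ kg m⁻⁴
  73–125 m: Δρ/Δz = 0.210/52 = 4.0 × 10⁻³ kg m⁻⁴
  125–178 m: Δρ/Δz = 0.067/53 = 1.3 × 10⁻³ kg m⁻⁴
  178–248 m: Δρ/Δz = 0.318/70 = 4.5 × 10⁻³ kg m⁻⁴
The largest gradient is in the 21–73 m interval — the pycnocline.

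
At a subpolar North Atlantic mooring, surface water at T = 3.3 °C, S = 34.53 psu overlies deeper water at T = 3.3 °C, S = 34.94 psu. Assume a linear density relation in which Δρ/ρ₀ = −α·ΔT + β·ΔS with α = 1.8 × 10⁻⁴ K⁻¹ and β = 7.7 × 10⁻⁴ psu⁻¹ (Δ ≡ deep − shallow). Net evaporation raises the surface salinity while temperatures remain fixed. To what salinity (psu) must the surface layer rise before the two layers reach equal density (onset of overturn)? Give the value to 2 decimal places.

34.94 psu

Neutral buoyancy requires −α(T_deep − T_surf) + β(S_deep − S_surf′) = 0.
S_surf′ = S_deep − (α/β)·ΔT = 34.94 − (1.8 × 10⁻⁴/7.7 × 10⁻⁴)·(+0.0) = 34.9400 psu.
Increase required: 34.9400 − 34.53 = 0.4100 psu.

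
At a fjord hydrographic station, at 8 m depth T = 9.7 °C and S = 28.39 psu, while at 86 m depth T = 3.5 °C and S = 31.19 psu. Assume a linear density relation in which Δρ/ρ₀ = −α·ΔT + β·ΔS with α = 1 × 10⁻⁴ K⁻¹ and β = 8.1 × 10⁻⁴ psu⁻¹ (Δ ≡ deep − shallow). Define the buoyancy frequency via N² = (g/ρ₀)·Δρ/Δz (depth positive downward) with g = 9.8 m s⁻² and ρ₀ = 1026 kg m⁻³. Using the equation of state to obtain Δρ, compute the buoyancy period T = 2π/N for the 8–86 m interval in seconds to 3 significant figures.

ΔT = -6.2 K, ΔS = +2.80 psu (deep − shallow).
Δρ/ρ₀ = −αΔT + βΔS = 6.20 × 10⁻⁴ + 2.268 × 10⁻³ = 2.888 × 10⁻³, so Δρ ≈ 2.963 kg m⁻³.
N² = (g/ρ₀)·Δρ/Δz = g·(Δρ/ρ₀)/Δz = 9.8 × 2.888 × 10⁻³ / 78 = 3.6285 × 10⁻⁴ s⁻².
N = √(3.6285 × 10⁻⁴) = 0.019049 rad s⁻¹ → T = 2π/N = 329.84 s ≈ 330 s.

330 s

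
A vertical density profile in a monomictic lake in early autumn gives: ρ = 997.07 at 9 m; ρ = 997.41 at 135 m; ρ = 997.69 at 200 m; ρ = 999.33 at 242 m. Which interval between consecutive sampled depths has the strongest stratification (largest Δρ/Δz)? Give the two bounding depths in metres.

Compute the density gradient over each adjacent pair:
  9–135 m: Δρ/Δz = 0.34/126 = 2.7 × 10⁻³ kg m⁻⁴
  135–200 m: Δρ/Δz = 0.28/65 = 4.3 × 10⁻³ kg m⁻⁴
  200–242 m: Δρ/Δz = 1.64/42 = 0.039 kg m⁻⁴
The largest gradient is in the 200–242 m interval — the pycnocline.

200–242 m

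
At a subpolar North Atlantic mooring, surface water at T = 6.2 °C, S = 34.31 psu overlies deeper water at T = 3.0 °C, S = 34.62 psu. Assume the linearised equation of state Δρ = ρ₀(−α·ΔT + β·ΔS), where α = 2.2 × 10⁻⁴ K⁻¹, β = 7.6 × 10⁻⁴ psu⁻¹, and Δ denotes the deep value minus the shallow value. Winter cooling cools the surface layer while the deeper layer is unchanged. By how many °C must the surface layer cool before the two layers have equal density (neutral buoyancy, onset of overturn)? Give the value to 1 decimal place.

4.3 °C

Neutral buoyancy requires Δρ = 0, i.e. −α(T_deep − T_surf′) + β(S_deep − S_surf) = 0.
T_surf′ = T_deep − (β/α)·ΔS = 3.0 − (7.6 × 10⁻⁴/2.2 × 10⁻⁴)·(+0.31) = 1.929 °C.
Cooling required: 6.2 − (1.929) = 4.271 °C.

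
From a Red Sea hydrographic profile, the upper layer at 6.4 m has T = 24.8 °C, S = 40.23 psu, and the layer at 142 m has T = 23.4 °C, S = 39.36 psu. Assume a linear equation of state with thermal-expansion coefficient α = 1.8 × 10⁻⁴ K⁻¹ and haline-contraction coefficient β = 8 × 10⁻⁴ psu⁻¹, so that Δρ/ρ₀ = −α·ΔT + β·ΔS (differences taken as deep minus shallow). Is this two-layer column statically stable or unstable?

unstable

ΔT = 23.4 − 24.8 = -1.4 K and ΔS = 39.36 − 40.23 = -0.87 psu (deep − shallow).
−αΔT = 2.52 × 10⁻⁴; βΔS = -6.96 × 10⁻⁴; sum Δρ/ρ₀ = -4.44 × 10⁻⁴.
Δρ/ρ₀ < 0, so Δρ < 0: deeper water is lighter → statically unstable; the column would overturn.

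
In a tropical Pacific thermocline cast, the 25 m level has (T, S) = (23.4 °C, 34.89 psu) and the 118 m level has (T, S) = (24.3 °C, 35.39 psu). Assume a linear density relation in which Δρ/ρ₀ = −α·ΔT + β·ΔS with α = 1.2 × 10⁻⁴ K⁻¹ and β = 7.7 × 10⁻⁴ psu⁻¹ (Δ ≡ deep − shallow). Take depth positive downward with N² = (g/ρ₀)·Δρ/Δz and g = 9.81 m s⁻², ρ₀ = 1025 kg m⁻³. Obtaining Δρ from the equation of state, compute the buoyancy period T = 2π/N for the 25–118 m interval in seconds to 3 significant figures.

ΔT = +0.9 K, ΔS = +0.50 psu (deep − shallow).
Δρ/ρ₀ = −αΔT + βΔS = -1.08 × 10⁻⁴ + 3.85 × 10⁻⁴ = 2.77 × 10⁻⁴, so Δρ ≈ 0.2839 kg m⁻³.
N² = (g/ρ₀)·Δρ/Δz = g·(Δρ/ρ₀)/Δz = 9.81 × 2.77 × 10⁻⁴ / 93 = 2.9219 × 10⁻⁵ s⁻².
N = √(2.9219 × 10⁻⁵) = 5.4055 × 10⁻³ rad s⁻¹ → T = 2π/N = 1.1624 × 10³ s ≈ 1.16 × 10³ s.

1.16 × 10³ s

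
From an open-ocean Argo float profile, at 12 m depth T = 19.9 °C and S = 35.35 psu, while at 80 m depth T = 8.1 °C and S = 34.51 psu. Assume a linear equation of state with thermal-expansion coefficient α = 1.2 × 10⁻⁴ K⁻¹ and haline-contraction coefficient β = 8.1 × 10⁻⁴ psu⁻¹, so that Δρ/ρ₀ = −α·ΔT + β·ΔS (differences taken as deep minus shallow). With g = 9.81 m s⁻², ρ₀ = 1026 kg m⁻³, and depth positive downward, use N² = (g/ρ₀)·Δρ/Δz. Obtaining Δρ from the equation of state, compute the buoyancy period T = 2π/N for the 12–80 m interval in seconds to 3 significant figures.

ΔT = -11.8 K, ΔS = -0.84 psu (deep − shallow).
Δρ/ρ₀ = −αΔT + βΔS = 1.416 × 10⁻³ − 6.804 × 10⁻⁴ = 7.356 × 10⁻⁴, so Δρ ≈ 0.7547 kg m⁻³.
N² = (g/ρ₀)·Δρ/Δz = g·(Δρ/ρ₀)/Δz = 9.81 × 7.356 × 10⁻⁴ / 68 = 1.0612 × 10⁻⁴ s⁻².
N = √(1.0612 × 10⁻⁴) = 0.010301 rad s⁻¹ → T = 2π/N = 609.96 s ≈ 610 s.

610 s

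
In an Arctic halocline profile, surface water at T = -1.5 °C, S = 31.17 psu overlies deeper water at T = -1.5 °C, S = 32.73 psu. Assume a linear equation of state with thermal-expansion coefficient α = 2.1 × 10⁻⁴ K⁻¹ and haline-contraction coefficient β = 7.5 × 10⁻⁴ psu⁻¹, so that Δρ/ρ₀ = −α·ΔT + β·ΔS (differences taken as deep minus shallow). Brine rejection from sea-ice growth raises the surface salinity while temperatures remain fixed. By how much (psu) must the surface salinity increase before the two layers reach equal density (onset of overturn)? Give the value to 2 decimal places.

Neutral buoyancy requires −α(T_deep − T_surf) + β(S_deep − S_surf′) = 0.
S_surf′ = S_deep − (α/β)·ΔT = 32.73 − (2.1 × 10⁻⁴/7.5 × 10⁻⁴)·(+0.0) = 32.7300 psu.
Increase required: 32.7300 − 31.17 = 1.5600 psu.

1.56 psu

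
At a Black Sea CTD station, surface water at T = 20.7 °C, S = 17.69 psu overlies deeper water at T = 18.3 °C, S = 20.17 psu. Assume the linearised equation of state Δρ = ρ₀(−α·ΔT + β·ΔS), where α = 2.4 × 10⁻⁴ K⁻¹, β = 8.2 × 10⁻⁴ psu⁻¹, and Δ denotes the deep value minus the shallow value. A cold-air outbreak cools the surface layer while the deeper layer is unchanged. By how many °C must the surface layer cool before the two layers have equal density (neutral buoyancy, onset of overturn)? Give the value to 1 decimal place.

10.9 °C

Neutral buoyancy requires Δρ = 0, i.e. −α(T_deep − T_surf′) + β(S_deep − S_surf) = 0.
T_surf′ = T_deep − (β/α)·ΔS = 18.3 − (8.2 × 10⁻⁴/2.4 × 10⁻⁴)·(+2.48) = 9.827 °C.
Cooling required: 20.7 − (9.827) = 10.873 °C.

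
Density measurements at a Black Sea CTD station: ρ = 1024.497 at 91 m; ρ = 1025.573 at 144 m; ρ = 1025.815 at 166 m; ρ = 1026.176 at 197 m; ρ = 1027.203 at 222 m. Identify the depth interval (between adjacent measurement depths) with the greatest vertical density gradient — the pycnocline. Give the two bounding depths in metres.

Compute the density gradient over each adjacent pair:
  91–144 m: Δρ/Δz = 1.076/53 = 0.020 kg m⁻⁴
  144–166 m: Δρ/Δz = 0.242/22 = 0.011 kg m⁻⁴
  166–197 m: Δρ/Δz = 0.361/31 = 0.012 kg m⁻⁴
  197–222 m: Δρ/Δz = 1.027/25 = 0.041 kg m⁻⁴
The largest gradient is in the 197–222 m interval — the pycnocline.

197–222 m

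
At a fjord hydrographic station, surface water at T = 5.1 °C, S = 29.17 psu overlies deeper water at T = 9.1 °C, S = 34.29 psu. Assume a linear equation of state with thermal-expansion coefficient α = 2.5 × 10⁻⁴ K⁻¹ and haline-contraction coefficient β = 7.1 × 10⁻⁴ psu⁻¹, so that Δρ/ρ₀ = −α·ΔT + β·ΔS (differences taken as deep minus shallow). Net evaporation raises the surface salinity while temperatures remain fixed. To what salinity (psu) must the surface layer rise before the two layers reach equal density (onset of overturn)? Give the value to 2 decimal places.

32.88 psu

Neutral buoyancy requires −α(T_deep − T_surf) + β(S_deep − S_surf′) = 0.
S_surf′ = S_deep − (α/β)·ΔT = 34.29 − (2.5 × 10⁻⁴/7.1 × 10⁻⁴)·(+4.0) = 32.8815 psu.
Increase required: 32.8815 − 29.17 = 3.7115 psu.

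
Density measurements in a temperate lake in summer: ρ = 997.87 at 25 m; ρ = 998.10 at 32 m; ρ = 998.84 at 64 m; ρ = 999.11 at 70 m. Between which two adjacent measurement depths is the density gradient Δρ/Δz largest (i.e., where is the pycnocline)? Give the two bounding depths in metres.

Compute the density gradient over each adjacent pair:
  25–32 m: Δρ/Δz = 0.23/7 = 0.033 kg m⁻⁴
  32–64 m: Δρ/Δz = 0.74/32 = 0.023 kg m⁻⁴
  64–70 m: Δρ/Δz = 0.27/6 = 0.045 kg m⁻⁴
The largest gradient is in the 64–70 m interval — the pycnocline.

64–70 m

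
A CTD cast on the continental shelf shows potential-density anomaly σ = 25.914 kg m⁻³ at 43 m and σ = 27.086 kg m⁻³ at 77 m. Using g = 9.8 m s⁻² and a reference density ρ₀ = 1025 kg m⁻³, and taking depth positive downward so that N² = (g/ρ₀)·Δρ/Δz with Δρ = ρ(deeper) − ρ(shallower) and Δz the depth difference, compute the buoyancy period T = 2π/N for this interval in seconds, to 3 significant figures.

346 s

Δρ = 1027.086 − 1025.914 = 1.172 kg m⁻³ over Δz = 77 − 43 = 34 m.
N² = (9.8/1025) × (1.172/34) = 3.2957 × 10⁻⁴ s⁻².
N = √(3.2957 × 10⁻⁴) = 0.018154 rad s⁻¹, so T = 2π/N = 346.10 s ≈ 346 s.
N² > 0, so the interval is statically stable.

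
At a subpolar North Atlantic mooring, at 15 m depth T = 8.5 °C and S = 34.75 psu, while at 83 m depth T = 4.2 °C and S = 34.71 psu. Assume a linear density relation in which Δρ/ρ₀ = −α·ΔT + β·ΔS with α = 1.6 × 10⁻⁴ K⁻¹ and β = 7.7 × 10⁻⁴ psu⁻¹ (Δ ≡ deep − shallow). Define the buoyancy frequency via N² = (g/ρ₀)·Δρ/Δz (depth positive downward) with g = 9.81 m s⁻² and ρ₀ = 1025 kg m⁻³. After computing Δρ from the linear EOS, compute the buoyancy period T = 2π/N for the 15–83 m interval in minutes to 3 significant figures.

ΔT = -4.3 K, ΔS = -0.04 psu (deep − shallow).
Δρ/ρ₀ = −αΔT + βΔS = 6.88 × 10⁻⁴ − 3.08 × 10⁻⁵ = 6.572 × 10⁻⁴, so Δρ ≈ 0.6736 kg m⁻³.
N² = (g/ρ₀)·Δρ/Δz = g·(Δρ/ρ₀)/Δz = 9.81 × 6.572 × 10⁻⁴ / 68 = 9.4811 × 10⁻⁵ s⁻².
N = √(9.4811 × 10⁻⁵) = 9.7371 × 10⁻³ rad s⁻¹ → T = 2π/N = 645.28 s = 10.755 min ≈ 10.8 min.

10.8 min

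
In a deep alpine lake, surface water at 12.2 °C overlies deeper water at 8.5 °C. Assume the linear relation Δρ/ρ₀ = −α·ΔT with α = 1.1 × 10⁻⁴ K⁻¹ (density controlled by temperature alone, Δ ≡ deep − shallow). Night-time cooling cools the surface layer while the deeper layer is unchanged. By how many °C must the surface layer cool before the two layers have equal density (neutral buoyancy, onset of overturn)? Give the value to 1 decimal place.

3.7 °C

With temperature the only control, equal density requires T_surf′ = T_deep.
T_surf′ = 8.5 °C.
Cooling required: 12.2 − 8.5 = 3.7 °C.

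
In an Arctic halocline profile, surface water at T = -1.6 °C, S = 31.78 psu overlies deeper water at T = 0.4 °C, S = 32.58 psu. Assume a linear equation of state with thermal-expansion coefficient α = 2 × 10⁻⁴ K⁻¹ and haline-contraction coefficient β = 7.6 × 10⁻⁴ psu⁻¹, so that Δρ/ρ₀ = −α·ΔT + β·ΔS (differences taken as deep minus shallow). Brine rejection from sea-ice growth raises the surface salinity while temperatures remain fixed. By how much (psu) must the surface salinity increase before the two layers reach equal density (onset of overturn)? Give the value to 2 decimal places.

0.27 psu

Neutral buoyancy requires −α(T_deep − T_surf) + β(S_deep − S_surf′) = 0.
S_surf′ = S_deep − (α/β)·ΔT = 32.58 − (2 × 10⁻⁴/7.6 × 10⁻⁴)·(+2.0) = 32.0537 psu.
Increase required: 32.0537 − 31.78 = 0.2737 psu.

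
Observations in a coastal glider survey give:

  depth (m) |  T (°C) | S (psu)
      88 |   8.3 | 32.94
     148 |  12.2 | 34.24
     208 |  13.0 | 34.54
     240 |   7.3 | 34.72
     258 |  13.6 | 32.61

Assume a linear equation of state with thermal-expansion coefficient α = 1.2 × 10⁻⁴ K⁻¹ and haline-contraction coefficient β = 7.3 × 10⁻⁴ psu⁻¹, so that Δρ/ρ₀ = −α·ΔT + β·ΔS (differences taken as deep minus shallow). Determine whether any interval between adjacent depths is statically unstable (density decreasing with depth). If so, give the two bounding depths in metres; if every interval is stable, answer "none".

240–258 m

Evaluate Δρ/ρ₀ = −αΔT + βΔS across each adjacent pair:
  88–148 m: −αΔT+βΔS = −(1.2 × 10⁻⁴)(+3.9)+(7.3 × 10⁻⁴)(+1.30) = 4.8 × 10⁻⁴ → stable
  148–208 m: −αΔT+βΔS = −(1.2 × 10⁻⁴)(+0.8)+(7.3 × 10⁻⁴)(+0.30) = 1.2 × 10⁻⁴ → stable
  208–240 m: −αΔT+βΔS = −(1.2 × 10⁻⁴)(-5.7)+(7.3 × 10⁻⁴)(+0.18) = 8.2 × 10⁻⁴ → stable
  240–258 m: −αΔT+βΔS = −(1.2 × 10⁻⁴)(+6.3)+(7.3 × 10⁻⁴)(-2.11) = -2.3 × 10⁻³ → UNSTABLE
The 240–258 m interval has Δρ < 0: lighter water underlies denser water.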